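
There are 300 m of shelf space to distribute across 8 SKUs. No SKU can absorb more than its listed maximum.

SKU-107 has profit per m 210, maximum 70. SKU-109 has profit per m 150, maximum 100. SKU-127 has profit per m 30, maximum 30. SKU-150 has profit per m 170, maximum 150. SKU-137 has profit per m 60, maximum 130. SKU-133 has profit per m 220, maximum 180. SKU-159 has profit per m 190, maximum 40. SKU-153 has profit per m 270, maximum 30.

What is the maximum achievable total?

Highest profit per m first: SKU-153 270 > SKU-133 220 > SKU-107 210 > SKU-159 190 > SKU-150 170 > SKU-109 150 > SKU-137 60 > SKU-127 30.
SKU-153 takes 30 to reach its cap of 30 — 270 left.
SKU-133 takes 180 to reach its cap of 180 — 90 left.
Give SKU-107 70 to hit its cap of 70 — 20 left.
SKU-159 has room for 40 but only 20 remain, so it gets 20.
Total = 210×70 + 220×180 + 190×20 + 270×30 = 66200.

66200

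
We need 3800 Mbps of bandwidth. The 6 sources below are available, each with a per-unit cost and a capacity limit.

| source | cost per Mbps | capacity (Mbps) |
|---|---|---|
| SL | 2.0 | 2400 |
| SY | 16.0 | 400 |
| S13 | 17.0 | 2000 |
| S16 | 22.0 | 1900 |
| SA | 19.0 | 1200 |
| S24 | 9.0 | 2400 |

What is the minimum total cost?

Fill from the cheapest source first.
Take 2400 from SL at 2.0 — need 1400 more.
Take 1400 from S24 at 9.0 to finish.
SY, S13, SA, S16: unused.
Cost = 2400×2.0 + 1400×9.0 = 17400.

17400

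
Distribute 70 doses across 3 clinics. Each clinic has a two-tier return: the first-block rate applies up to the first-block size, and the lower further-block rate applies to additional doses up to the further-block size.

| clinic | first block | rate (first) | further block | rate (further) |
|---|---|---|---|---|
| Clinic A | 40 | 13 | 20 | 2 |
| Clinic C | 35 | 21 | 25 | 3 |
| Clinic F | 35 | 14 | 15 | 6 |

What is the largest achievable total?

1225

Rank every tier by rate: Clinic C/tier1 21 > Clinic F/tier1 14 > Clinic A/tier1 13 > Clinic F/tier2 6 > Clinic C/tier2 3 > Clinic A/tier2 2.
Clinic C/tier1 (21): +35 → 35 left.
Clinic F tier1 at 14: fill all 35 → 0 left.
Total = 21×35 + 14×35 = 1225.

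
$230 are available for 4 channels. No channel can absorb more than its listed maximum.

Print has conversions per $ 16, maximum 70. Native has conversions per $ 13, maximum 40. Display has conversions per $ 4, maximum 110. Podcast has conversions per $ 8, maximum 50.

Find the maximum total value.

2320

Order the channels by conversions per $: Print 16 > Native 13 > Podcast 8 > Display 4.
Print: +70 to 70 (cap) — 160 left.
Native takes 40 to reach its cap of 40 — 120 left.
Podcast: +50 to 50 (cap) — 70 left.
Display has room for 110 but only 70 remain, so it gets 70.
Total = 16×70 + 13×40 + 4×70 + 8×50 = 2320.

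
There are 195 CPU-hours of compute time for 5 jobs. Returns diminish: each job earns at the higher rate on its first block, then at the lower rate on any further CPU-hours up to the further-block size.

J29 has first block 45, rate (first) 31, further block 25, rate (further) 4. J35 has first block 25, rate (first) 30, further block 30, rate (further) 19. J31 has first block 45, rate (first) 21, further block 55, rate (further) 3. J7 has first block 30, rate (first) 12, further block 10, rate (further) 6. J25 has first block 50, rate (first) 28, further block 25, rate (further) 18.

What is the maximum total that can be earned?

Treat each block as its own option and order by rate: J29/first 31 > J35/first 30 > J25/first 28 > J31/first 21 > J35/second 19 > J25/second 18 > J7/first 12 > J7/second 6 > J29/second 4 > J31/second 3.
Fill J29 first block (45 at 31) ; 150 left.
J35 first at 30: fill all 25 ; 125 left.
J25 first at 28: fill all 50 ; 75 left.
J31 first at 21: fill all 45 ; 30 left.
J35 second at 19: fill all 30 ; 0 left.
Total = 31×45 + 30×25 + 28×50 + 21×45 + 19×30 = 5060.

5060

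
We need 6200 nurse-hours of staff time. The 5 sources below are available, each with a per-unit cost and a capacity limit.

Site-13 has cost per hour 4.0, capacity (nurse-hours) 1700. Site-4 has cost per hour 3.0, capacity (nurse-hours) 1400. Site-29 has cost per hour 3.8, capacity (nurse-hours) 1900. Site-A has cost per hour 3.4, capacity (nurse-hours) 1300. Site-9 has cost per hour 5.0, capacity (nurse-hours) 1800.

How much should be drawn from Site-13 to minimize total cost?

Use sources in increasing cost order.
Site-4 at 3.0: take all 1400 nurse-hours → 4800 still needed.
Site-A at 3.4: take all 1300 nurse-hours → 3500 still needed.
Site-29 (3.8): use full 1900 → 1600 nurse-hours to go.
Site-13 at 4.0: take 1600 of its 1700 → requirement met.
Site-9: unused.

1600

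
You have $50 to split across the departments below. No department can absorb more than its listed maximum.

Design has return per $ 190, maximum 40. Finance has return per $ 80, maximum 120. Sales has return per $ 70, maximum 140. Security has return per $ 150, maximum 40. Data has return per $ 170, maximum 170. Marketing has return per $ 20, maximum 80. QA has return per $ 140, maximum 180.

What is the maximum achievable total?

Highest return per $ first: Design 190 > Data 170 > Security 150 > QA 140 > Finance 80 > Sales 70 > Marketing 20.
Design: +40 to 40 (cap) ; 10 left.
Data: +10 (room for 170) → 10. Pool exhausted.
Total = 190×40 + 170×10 = 9300.

9300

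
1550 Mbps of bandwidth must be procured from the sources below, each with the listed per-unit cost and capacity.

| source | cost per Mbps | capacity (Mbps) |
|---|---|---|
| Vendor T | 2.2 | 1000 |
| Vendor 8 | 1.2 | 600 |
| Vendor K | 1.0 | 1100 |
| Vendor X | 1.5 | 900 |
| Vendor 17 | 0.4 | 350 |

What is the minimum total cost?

Cheapest first:
Vendor 17 (0.4): use full 350 ; 1200 Mbps to go.
Vendor K (1.0): use full 1100 ; 100 Mbps to go.
Vendor 8 at 1.2: take 100 of its 600 ; requirement met.
Vendor X, Vendor T: unused.
Cost = 350×0.4 + 1100×1.0 + 100×1.2 = 1360.

1360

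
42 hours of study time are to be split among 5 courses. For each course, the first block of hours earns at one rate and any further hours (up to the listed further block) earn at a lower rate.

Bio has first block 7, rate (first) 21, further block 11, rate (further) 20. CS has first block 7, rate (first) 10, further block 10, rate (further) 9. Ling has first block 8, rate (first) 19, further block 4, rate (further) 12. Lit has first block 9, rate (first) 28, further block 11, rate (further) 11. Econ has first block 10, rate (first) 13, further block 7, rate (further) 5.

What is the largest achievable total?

862

Treat each block as its own option and order by rate: Lit/tier1 28 > Bio/tier1 21 > Bio/tier2 20 > Ling/tier1 19 > Econ/tier1 13 > Ling/tier2 12 > Lit/tier2 11 > CS/tier1 10 > CS/tier2 9 > Econ/tier2 5.
Lit/tier1 (28): +9 ; 33 left.
Bio/tier1 (21): +7 ; 26 left.
Fill Bio tier2 block (11 at 20) ; 15 left.
Ling tier1 at 19: fill all 8 ; 7 left.
Econ tier1 at 13: only 7 left, fill 7.
Total = 28×9 + 21×7 + 20×11 + 19×8 + 13×7 = 862.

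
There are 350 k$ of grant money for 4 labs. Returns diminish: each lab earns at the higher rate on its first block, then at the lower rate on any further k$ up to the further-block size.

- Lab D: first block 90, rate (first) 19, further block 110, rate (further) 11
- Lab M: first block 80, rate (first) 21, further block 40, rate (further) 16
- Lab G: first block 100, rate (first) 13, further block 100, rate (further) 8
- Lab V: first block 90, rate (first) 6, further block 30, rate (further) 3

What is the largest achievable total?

Rank every tier by rate: Lab M/first 21 > Lab D/first 19 > Lab M/second 16 > Lab G/first 13 > Lab D/second 11 > Lab G/second 8 > Lab V/first 6 > Lab V/second 3.
Lab M first at 21: fill all 80 — 270 left.
Lab D/first (19): +90 — 180 left.
Lab M second at 16: fill all 40 — 140 left.
Lab G/first (13): +100 — 40 left.
40 remain; put them into Lab D second at 11.
Total = 21×80 + 19×90 + 16×40 + 13×100 + 11×40 = 5770.

5770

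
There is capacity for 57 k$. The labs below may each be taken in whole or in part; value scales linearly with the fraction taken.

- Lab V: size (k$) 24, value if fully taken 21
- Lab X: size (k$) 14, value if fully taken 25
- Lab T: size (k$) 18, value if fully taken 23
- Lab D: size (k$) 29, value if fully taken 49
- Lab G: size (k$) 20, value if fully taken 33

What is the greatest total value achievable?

Sort by value density: Lab X 25/14≈1.79, Lab D 49/29≈1.69, Lab G 33/20≈1.65, Lab T 23/18≈1.28, Lab V 21/24≈0.875.
Lab X: take in full, 14 k$ for value 25 ; 43 left.
Take all of Lab D (29 k$, value 49) ; 14 k$ left.
14 k$ left: a 14/20 share of Lab G gives 33×14/20 = 23.1.
Total value = 97.1.

97.1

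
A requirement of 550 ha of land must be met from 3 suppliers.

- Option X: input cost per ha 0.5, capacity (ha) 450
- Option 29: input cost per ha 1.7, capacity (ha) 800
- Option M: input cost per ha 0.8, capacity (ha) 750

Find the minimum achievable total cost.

305

Cheapest first:
Option X (0.5): use full 450 → 100 ha to go.
Take 100 from Option M at 0.8 to finish.
Option 29: unused.
Cost = 450×0.5 + 100×0.8 = 305.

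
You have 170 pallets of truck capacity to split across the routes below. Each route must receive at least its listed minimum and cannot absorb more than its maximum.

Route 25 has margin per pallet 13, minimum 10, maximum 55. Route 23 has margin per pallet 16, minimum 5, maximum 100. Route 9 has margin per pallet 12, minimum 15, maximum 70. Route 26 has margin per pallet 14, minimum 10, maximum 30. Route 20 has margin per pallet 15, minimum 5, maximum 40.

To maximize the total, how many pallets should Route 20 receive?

35

Meeting every minimum uses 10+5+15+10+5 = 45 pallets, leaving 125.
Rank by margin per pallet: Route 23 16 > Route 20 15 > Route 26 14 > Route 25 13 > Route 9 12.
Give Route 23 95 more to hit its cap of 100 — 30 left.
Route 20 has room for 35 more but only 30 remain, so it gets 35.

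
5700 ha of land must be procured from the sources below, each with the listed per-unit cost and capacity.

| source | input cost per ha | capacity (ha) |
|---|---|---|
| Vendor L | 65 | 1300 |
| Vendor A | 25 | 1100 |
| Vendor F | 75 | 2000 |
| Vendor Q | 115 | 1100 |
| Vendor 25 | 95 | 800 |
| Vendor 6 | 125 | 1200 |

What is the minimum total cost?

Fill from the cheapest source first.
Take 1100 from Vendor A at 25 — need 4600 more.
Vendor L (65): use full 1300 — 3300 ha to go.
Vendor F (75): use full 2000 — 1300 ha to go.
Take 800 from Vendor 25 at 95 — need 500 more.
Vendor Q (115): take the remaining 500 — done.
Vendor 6: unused.
Cost = 1100×25 + 1300×65 + 2000×75 + 800×95 + 500×115 = 395500.

395500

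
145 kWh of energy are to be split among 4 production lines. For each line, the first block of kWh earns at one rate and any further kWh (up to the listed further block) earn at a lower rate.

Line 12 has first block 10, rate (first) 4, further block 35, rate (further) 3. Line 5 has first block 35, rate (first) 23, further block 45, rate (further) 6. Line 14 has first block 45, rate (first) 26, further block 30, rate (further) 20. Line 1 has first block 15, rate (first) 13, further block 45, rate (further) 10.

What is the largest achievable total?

2970

Order all 8 blocks by rate: Line 14/first 26 > Line 5/first 23 > Line 14/second 20 > Line 1/first 13 > Line 1/second 10 > Line 5/second 6 > Line 12/first 4 > Line 12/second 3.
Line 14/first (26): +45 ; 100 left.
Fill Line 5 first block (35 at 23) ; 65 left.
Line 14 second at 20: fill all 30 ; 35 left.
Fill Line 1 first block (15 at 13) ; 20 left.
20 remain; put them into Line 1 second at 10.
Total = 26×45 + 23×35 + 20×30 + 13×15 + 10×20 = 2970.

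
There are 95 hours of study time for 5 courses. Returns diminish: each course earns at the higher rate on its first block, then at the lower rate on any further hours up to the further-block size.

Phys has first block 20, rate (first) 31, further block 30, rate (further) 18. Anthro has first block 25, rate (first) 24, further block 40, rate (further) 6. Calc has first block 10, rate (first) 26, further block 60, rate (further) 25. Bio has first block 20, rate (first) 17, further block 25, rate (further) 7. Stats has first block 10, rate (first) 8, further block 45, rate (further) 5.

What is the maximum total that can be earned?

2500

Rank every tier by rate: Phys/T1 31 > Calc/T1 26 > Calc/T2 25 > Anthro/T1 24 > Phys/T2 18 > Bio/T1 17 > Stats/T1 8 > Bio/T2 7 > Anthro/T2 6 > Stats/T2 5.
Phys T1 at 31: fill all 20 — 75 left.
Calc T1 at 26: fill all 10 — 65 left.
Calc/T2 (25): +60 — 5 left.
Anthro T1 at 24: only 5 left, fill 5.
Total = 31×20 + 26×10 + 25×60 + 24×5 = 2500.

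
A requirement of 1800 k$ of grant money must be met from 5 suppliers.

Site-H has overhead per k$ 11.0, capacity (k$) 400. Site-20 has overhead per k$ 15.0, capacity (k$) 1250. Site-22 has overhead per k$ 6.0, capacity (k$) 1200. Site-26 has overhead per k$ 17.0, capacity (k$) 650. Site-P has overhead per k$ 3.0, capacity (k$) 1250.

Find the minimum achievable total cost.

Cheapest first:
Site-P (3.0): use full 1250 ; 550 k$ to go.
Site-22 (6.0): take the remaining 550 ; done.
Site-H, Site-20, Site-26: unused.
Cost = 1250×3.0 + 550×6.0 = 7050.

7050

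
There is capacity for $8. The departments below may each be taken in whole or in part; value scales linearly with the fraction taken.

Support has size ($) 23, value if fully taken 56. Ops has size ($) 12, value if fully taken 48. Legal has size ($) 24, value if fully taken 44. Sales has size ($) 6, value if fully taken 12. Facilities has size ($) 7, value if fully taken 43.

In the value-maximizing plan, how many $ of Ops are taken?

Rank by value-to-size ratio: Facilities 43/7≈6.14, Ops 48/12≈4, Support 56/23≈2.43, Sales 12/6≈2, Legal 44/24≈1.83.
Take all of Facilities (7 $, value 43) → 1 $ left.
Fill the last 1 $ with part of Ops: 1/12 of it earns 4.

1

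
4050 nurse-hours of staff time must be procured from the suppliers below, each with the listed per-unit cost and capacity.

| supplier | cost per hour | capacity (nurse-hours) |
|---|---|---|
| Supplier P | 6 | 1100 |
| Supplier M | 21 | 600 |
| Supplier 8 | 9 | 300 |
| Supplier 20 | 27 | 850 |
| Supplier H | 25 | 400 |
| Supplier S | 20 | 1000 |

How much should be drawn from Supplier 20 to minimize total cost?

650

Cheapest first:
Take 1100 from Supplier P at 6 ; need 2950 more.
Supplier 8 at 9: take all 300 nurse-hours ; 2650 still needed.
Supplier S (20): use full 1000 ; 1650 nurse-hours to go.
Take 600 from Supplier M at 21 ; need 1050 more.
Supplier H at 25: take all 400 nurse-hours ; 650 still needed.
Supplier 20 (27): take the remaining 650 ; done.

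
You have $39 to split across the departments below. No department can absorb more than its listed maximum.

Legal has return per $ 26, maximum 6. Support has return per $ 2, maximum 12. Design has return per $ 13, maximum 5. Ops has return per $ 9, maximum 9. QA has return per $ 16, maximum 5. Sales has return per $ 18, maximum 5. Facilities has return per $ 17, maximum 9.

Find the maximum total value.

Highest return per $ first: Legal 26 > Sales 18 > Facilities 17 > QA 16 > Design 13 > Ops 9 > Support 2.
Give Legal 6 to hit its cap of 6 — 33 left.
Give Sales 5 to hit its cap of 5 — 28 left.
Facilities: +9 to 9 (cap) — 19 left.
QA: +5 to 5 (cap) — 14 left.
Give Design 5 to hit its cap of 5 — 9 left.
Ops: +9 to 9 (cap) — 0 left.
Total = 26×6 + 13×5 + 9×9 + 16×5 + 18×5 + 17×9 = 625.

625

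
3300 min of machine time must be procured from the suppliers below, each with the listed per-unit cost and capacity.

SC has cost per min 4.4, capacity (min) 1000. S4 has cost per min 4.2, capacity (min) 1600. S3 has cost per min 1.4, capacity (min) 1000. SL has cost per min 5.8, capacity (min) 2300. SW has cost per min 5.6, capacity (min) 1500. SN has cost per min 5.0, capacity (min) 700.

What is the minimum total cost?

Cheapest first:
S3 (1.4): use full 1000 ; 2300 min to go.
S4 (4.2): use full 1600 ; 700 min to go.
Take 700 from SC at 4.4 to finish.
SN, SW, SL: unused.
Cost = 1000×1.4 + 1600×4.2 + 700×4.4 = 11200.

11200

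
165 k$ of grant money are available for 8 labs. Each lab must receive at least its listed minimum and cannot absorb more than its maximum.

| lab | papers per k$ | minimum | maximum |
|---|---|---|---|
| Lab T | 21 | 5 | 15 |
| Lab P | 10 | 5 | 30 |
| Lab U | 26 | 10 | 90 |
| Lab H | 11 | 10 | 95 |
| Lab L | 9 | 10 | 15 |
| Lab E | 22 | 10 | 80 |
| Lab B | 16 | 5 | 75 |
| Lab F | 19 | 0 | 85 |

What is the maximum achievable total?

3655

Meeting every minimum uses 5+5+10+10+10+10+5+0 = 55 k$, leaving 110.
Order the labs by papers per k$: Lab U 26 > Lab E 22 > Lab T 21 > Lab F 19 > Lab B 16 > Lab H 11 > Lab P 10 > Lab L 9.
Lab U: +80 to 90 (cap) — 30 left.
Only 30 left; Lab E takes them to reach 40.
Total = 21×5 + 10×5 + 26×90 + 11×10 + 9×10 + 22×40 + 16×5 = 3655.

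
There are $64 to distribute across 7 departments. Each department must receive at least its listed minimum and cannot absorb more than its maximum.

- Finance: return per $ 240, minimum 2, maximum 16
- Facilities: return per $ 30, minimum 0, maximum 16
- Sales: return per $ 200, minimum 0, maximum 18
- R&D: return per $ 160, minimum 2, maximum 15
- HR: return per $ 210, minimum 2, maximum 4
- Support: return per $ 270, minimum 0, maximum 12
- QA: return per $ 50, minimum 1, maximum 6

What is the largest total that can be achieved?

Meeting every minimum uses 2+0+0+2+2+0+1 = 7 $, leaving 57.
Highest return per $ first: Support 270 > Finance 240 > HR 210 > Sales 200 > R&D 160 > QA 50 > Facilities 30.
Give Support 12 more to hit its cap of 12 → 45 left.
Give Finance 14 more to hit its cap of 16 → 31 left.
HR: +2 to 4 (cap) → 29 left.
Sales takes 18 more to reach its cap of 18 → 11 left.
Only 11 left; R&D takes them to reach 13.
Total = 240×16 + 200×18 + 160×13 + 210×4 + 270×12 + 50×1 = 13650.

13650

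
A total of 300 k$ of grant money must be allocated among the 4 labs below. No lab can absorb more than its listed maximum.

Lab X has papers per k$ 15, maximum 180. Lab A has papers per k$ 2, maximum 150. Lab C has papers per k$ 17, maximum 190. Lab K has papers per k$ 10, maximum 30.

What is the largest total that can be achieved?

4880

Rank by papers per k$: Lab C 17 > Lab X 15 > Lab K 10 > Lab A 2.
Lab C takes 190 to reach its cap of 190 ; 110 left.
Lab X: +110 (room for 180) → 110. Pool exhausted.
Total = 15×110 + 17×190 = 4880.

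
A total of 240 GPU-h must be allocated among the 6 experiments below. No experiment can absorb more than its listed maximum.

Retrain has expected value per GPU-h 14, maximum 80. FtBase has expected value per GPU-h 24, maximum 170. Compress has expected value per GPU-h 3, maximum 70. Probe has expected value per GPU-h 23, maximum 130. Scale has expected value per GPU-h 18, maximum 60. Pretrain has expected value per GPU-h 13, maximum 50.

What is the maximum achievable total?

Rank by expected value per GPU-h: FtBase 24 > Probe 23 > Scale 18 > Retrain 14 > Pretrain 13 > Compress 3.
FtBase: +170 to 170 (cap) — 70 left.
Only 70 left; Probe takes them to reach 70.
Total = 24×170 + 23×70 = 5690.

5690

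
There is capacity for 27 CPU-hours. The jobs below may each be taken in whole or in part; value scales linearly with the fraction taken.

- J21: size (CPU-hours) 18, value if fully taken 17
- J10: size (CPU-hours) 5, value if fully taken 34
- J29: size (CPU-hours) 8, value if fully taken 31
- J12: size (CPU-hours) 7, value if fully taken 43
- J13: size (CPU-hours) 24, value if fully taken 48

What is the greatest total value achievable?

Sort by value density: J10 34/5≈6.8, J12 43/7≈6.14, J29 31/8≈3.88, J13 48/24≈2, J21 17/18≈0.944.
All 5 CPU-hours of J10 fit (value 34) ; 22 remain.
Take all of J12 (7 CPU-hours, value 43) ; 15 CPU-hours left.
J29: take in full, 8 CPU-hours for value 31 ; 7 left.
Fill the last 7 CPU-hours with part of J13: 7/24 of it earns 14.
Total value = 122.

122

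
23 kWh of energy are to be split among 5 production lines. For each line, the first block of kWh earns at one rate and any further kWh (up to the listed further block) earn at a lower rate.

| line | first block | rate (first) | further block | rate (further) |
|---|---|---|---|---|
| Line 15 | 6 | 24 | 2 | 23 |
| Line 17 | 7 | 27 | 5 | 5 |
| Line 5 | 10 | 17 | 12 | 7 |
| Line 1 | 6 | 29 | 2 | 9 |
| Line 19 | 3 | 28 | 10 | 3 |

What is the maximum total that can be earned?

614

Rank every tier by rate: Line 1/T1 29 > Line 19/T1 28 > Line 17/T1 27 > Line 15/T1 24 > Line 15/T2 23 > Line 5/T1 17 > Line 1/T2 9 > Line 5/T2 7 > Line 17/T2 5 > Line 19/T2 3.
Fill Line 1 T1 block (6 at 29) ; 17 left.
Fill Line 19 T1 block (3 at 28) ; 14 left.
Line 17 T1 at 27: fill all 7 ; 7 left.
Fill Line 15 T1 block (6 at 24) ; 1 left.
Line 15 T2 at 23: only 1 left, fill 1.
Total = 29×6 + 28×3 + 27×7 + 24×6 + 23×1 = 614.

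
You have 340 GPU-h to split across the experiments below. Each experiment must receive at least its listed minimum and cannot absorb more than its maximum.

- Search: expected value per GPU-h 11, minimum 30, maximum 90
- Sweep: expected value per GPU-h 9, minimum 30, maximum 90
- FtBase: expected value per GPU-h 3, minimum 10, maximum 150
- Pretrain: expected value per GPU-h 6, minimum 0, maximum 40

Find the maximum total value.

Meeting every minimum uses 30+30+10+0 = 70 GPU-h, leaving 270.
Highest expected value per GPU-h first: Search 11 > Sweep 9 > Pretrain 6 > FtBase 3.
Search takes 60 more to reach its cap of 90 — 210 left.
Sweep takes 60 more to reach its cap of 90 — 150 left.
Pretrain: +40 to 40 (cap) — 110 left.
FtBase has room for 140 more but only 110 remain, so it gets 120.
Total = 11×90 + 9×90 + 3×120 + 6×40 = 2400.

2400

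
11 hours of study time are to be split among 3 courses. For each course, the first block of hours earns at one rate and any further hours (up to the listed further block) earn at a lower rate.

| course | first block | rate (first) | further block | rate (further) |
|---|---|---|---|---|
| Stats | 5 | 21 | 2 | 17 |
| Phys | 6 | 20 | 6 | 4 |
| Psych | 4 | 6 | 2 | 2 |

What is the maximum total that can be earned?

Treat each block as its own option and order by rate: Stats/tier1 21 > Phys/tier1 20 > Stats/tier2 17 > Psych/tier1 6 > Phys/tier2 4 > Psych/tier2 2.
Stats/tier1 (21): +5 — 6 left.
Phys/tier1 (20): +6 — 0 left.
Total = 21×5 + 20×6 = 225.

225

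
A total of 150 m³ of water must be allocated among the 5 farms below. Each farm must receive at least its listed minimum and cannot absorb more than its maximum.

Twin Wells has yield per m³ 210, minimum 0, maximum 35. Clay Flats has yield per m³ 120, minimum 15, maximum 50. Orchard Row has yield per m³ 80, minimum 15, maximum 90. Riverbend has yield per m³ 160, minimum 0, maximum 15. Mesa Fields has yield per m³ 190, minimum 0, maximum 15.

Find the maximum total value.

Meeting every minimum uses 0+15+15+0+0 = 30 m³, leaving 120.
Rank by yield per m³: Twin Wells 210 > Mesa Fields 190 > Riverbend 160 > Clay Flats 120 > Orchard Row 80.
Twin Wells takes 35 more to reach its cap of 35 ; 85 left.
Give Mesa Fields 15 more to hit its cap of 15 ; 70 left.
Riverbend: +15 to 15 (cap) ; 55 left.
Give Clay Flats 35 more to hit its cap of 50 ; 20 left.
Only 20 left; Orchard Row takes them to reach 35.
Total = 210×35 + 120×50 + 80×35 + 160×15 + 190×15 = 21400.

21400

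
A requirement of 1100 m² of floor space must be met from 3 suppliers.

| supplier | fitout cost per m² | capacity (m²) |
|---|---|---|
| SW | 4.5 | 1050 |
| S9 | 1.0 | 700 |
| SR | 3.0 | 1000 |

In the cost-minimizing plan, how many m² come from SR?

400

Fill from the cheapest supplier first.
Take 700 from S9 at 1.0 — need 400 more.
SR at 3.0: take 400 of its 1000 — requirement met.
SW: unused.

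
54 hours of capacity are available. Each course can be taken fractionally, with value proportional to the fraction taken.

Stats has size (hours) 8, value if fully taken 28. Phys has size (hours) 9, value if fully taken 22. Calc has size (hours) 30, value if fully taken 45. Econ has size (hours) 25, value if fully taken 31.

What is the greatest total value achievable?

Best value per unit of size first: Stats 28/8≈3.5, Phys 22/9≈2.44, Calc 45/30≈1.5, Econ 31/25≈1.24.
Take all of Stats (8 hours, value 28) — 46 hours left.
Phys: take in full, 9 hours for value 22 — 37 left.
Calc: take in full, 30 hours for value 45 — 7 left.
7 hours left: a 7/25 share of Econ gives 31×7/25 = 8.68.
Total value = 103.68.

103.68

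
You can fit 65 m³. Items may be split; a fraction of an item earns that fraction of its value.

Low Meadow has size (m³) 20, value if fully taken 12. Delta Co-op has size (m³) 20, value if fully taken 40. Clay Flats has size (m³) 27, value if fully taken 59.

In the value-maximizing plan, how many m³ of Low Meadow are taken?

Rank by value-to-size ratio: Clay Flats 59/27≈2.19, Delta Co-op 40/20≈2, Low Meadow 12/20≈0.6.
Take all of Clay Flats (27 m³, value 59) ; 38 m³ left.
All 20 m³ of Delta Co-op fit (value 40) ; 18 remain.
Only 18 m³ remain; take 18/20 of Low Meadow for value 12×18/20 = 10.8.

18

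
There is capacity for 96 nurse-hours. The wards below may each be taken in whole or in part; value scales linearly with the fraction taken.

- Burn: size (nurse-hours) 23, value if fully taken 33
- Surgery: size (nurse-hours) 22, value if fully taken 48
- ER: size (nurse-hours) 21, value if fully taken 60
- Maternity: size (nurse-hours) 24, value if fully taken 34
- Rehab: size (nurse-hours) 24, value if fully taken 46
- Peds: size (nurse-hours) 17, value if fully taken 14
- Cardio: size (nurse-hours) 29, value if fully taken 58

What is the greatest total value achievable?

Best value per unit of size first: ER 60/21≈2.86, Surgery 48/22≈2.18, Cardio 58/29≈2, Rehab 46/24≈1.92, Burn 33/23≈1.43, Maternity 34/24≈1.42, Peds 14/17≈0.824.
ER: take in full, 21 nurse-hours for value 60 → 75 left.
Take all of Surgery (22 nurse-hours, value 48) → 53 nurse-hours left.
Cardio: take in full, 29 nurse-hours for value 58 → 24 left.
Take all of Rehab (24 nurse-hours, value 46) → 0 nurse-hours left.
Total value = 212.

212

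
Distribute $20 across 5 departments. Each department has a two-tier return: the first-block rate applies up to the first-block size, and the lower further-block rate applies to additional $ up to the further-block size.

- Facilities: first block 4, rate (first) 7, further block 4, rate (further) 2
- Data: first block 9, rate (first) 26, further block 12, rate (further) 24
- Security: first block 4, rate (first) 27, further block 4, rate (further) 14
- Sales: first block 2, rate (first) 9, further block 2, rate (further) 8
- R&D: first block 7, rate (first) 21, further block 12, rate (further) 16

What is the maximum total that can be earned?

510

Order all 10 blocks by rate: Security/T1 27 > Data/T1 26 > Data/T2 24 > R&D/T1 21 > R&D/T2 16 > Security/T2 14 > Sales/T1 9 > Sales/T2 8 > Facilities/T1 7 > Facilities/T2 2.
Fill Security T1 block (4 at 27) → 16 left.
Fill Data T1 block (9 at 26) → 7 left.
7 remain; put them into Data T2 at 24.
Total = 27×4 + 26×9 + 24×7 = 510.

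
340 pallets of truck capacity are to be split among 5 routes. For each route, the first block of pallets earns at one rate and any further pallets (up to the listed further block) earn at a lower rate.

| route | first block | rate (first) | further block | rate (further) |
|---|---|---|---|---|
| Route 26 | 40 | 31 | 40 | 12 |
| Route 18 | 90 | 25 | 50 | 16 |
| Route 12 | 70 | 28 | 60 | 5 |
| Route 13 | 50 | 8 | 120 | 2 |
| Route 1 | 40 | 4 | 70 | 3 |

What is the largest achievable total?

Rank every tier by rate: Route 26/tier1 31 > Route 12/tier1 28 > Route 18/tier1 25 > Route 18/tier2 16 > Route 26/tier2 12 > Route 13/tier1 8 > Route 12/tier2 5 > Route 1/tier1 4 > Route 1/tier2 3 > Route 13/tier2 2.
Route 26 tier1 at 31: fill all 40 ; 300 left.
Fill Route 12 tier1 block (70 at 28) ; 230 left.
Fill Route 18 tier1 block (90 at 25) ; 140 left.
Route 18/tier2 (16): +50 ; 90 left.
Route 26/tier2 (12): +40 ; 50 left.
Route 13 tier1 at 8: fill all 50 ; 0 left.
Total = 31×40 + 28×70 + 25×90 + 16×50 + 12×40 + 8×50 = 7130.

7130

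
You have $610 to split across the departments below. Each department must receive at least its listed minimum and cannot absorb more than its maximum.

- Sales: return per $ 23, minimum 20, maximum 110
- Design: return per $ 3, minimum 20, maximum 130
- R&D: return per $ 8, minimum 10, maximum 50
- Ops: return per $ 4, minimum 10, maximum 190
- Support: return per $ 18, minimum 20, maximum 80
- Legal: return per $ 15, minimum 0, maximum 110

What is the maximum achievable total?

Meeting every minimum uses 20+20+10+10+20+0 = 80 $, leaving 530.
Highest return per $ first: Sales 23 > Support 18 > Legal 15 > R&D 8 > Ops 4 > Design 3.
Sales: +90 to 110 (cap) → 440 left.
Support takes 60 more to reach its cap of 80 → 380 left.
Legal: +110 to 110 (cap) → 270 left.
R&D: +40 to 50 (cap) → 230 left.
Ops: +180 to 190 (cap) → 50 left.
Design has room for 110 more but only 50 remain, so it gets 70.
Total = 23×110 + 3×70 + 8×50 + 4×190 + 18×80 + 15×110 = 6990.

6990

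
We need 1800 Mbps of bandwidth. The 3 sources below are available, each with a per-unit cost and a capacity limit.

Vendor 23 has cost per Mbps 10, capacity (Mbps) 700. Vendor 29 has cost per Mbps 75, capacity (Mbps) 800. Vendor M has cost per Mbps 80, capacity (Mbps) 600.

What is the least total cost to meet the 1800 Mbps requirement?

91000

Use sources in increasing cost order.
Vendor 23 (10): use full 700 — 1100 Mbps to go.
Vendor 29 at 75: take all 800 Mbps — 300 still needed.
Vendor M (80): take the remaining 300 — done.
Cost = 700×10 + 800×75 + 300×80 = 91000.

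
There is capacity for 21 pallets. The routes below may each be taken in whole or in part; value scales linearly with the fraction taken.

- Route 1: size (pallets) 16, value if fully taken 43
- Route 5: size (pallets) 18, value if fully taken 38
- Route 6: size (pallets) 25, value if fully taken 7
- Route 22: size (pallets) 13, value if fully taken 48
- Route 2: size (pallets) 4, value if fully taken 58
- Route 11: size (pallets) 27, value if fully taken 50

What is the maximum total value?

116.75

Best value per unit of size first: Route 2 58/4≈14.5, Route 22 48/13≈3.69, Route 1 43/16≈2.69, Route 5 38/18≈2.11, Route 11 50/27≈1.85, Route 6 7/25≈0.28.
Take all of Route 2 (4 pallets, value 58) → 17 pallets left.
Route 22: take in full, 13 pallets for value 48 → 4 left.
4 pallets left: a 4/16 share of Route 1 gives 43×4/16 = 10.75.
Total value = 116.75.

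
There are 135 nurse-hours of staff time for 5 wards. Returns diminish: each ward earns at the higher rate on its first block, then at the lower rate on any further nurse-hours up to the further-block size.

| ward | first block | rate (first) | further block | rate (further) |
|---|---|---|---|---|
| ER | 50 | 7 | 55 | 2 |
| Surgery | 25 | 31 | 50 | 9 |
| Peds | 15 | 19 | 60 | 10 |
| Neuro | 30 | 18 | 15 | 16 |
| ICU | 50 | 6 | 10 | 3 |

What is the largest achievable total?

2340

Order all 10 blocks by rate: Surgery/T1 31 > Peds/T1 19 > Neuro/T1 18 > Neuro/T2 16 > Peds/T2 10 > Surgery/T2 9 > ER/T1 7 > ICU/T1 6 > ICU/T2 3 > ER/T2 2.
Surgery T1 at 31: fill all 25 ; 110 left.
Peds T1 at 19: fill all 15 ; 95 left.
Neuro T1 at 18: fill all 30 ; 65 left.
Neuro/T2 (16): +15 ; 50 left.
50 remain; put them into Peds T2 at 10.
Total = 31×25 + 19×15 + 18×30 + 16×15 + 10×50 = 2340.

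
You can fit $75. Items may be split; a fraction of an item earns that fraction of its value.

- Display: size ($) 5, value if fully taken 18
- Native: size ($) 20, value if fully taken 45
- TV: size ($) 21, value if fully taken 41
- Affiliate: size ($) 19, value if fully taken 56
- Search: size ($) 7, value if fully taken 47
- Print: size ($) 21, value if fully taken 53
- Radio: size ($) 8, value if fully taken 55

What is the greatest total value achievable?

262.75

Rank by value-to-size ratio: Radio 55/8≈6.88, Search 47/7≈6.71, Display 18/5≈3.6, Affiliate 56/19≈2.95, Print 53/21≈2.52, Native 45/20≈2.25, TV 41/21≈1.95.
Take all of Radio (8 $, value 55) → 67 $ left.
All 7 $ of Search fit (value 47) → 60 remain.
All 5 $ of Display fit (value 18) → 55 remain.
Take all of Affiliate (19 $, value 56) → 36 $ left.
All 21 $ of Print fit (value 53) → 15 remain.
Fill the last 15 $ with part of Native: 15/20 of it earns 33.75.
Total value = 262.75.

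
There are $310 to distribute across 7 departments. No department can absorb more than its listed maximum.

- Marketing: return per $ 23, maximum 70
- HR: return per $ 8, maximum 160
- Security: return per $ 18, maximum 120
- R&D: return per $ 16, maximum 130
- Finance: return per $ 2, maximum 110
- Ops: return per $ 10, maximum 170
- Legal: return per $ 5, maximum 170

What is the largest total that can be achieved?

Rank by return per $: Marketing 23 > Security 18 > R&D 16 > Ops 10 > HR 8 > Legal 5 > Finance 2.
Marketing takes 70 to reach its cap of 70 ; 240 left.
Give Security 120 to hit its cap of 120 ; 120 left.
R&D: +120 (room for 130) → 120. Pool exhausted.
Total = 23×70 + 18×120 + 16×120 = 5690.

5690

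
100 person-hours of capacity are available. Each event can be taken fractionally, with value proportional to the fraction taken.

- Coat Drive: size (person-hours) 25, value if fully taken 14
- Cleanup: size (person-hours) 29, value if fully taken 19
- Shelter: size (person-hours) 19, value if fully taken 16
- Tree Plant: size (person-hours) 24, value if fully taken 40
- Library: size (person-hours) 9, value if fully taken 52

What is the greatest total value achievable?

137.64

Best value per unit of size first: Library 52/9≈5.78, Tree Plant 40/24≈1.67, Shelter 16/19≈0.842, Cleanup 19/29≈0.655, Coat Drive 14/25≈0.56.
Take all of Library (9 person-hours, value 52) ; 91 person-hours left.
Tree Plant: take in full, 24 person-hours for value 40 ; 67 left.
Take all of Shelter (19 person-hours, value 16) ; 48 person-hours left.
Take all of Cleanup (29 person-hours, value 19) ; 19 person-hours left.
19 person-hours left: a 19/25 share of Coat Drive gives 14×19/25 = 10.64.
Total value = 137.64.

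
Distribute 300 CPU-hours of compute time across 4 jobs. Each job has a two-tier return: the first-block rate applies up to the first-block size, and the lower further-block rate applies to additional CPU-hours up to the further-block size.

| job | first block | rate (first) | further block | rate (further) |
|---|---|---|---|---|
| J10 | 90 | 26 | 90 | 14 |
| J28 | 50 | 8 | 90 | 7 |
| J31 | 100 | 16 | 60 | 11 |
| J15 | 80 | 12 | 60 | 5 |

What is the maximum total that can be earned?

5440

Treat each block as its own option and order by rate: J10/T1 26 > J31/T1 16 > J10/T2 14 > J15/T1 12 > J31/T2 11 > J28/T1 8 > J28/T2 7 > J15/T2 5.
Fill J10 T1 block (90 at 26) ; 210 left.
J31 T1 at 16: fill all 100 ; 110 left.
J10/T2 (14): +90 ; 20 left.
20 remain; put them into J15 T1 at 12.
Total = 26×90 + 16×100 + 14×90 + 12×20 = 5440.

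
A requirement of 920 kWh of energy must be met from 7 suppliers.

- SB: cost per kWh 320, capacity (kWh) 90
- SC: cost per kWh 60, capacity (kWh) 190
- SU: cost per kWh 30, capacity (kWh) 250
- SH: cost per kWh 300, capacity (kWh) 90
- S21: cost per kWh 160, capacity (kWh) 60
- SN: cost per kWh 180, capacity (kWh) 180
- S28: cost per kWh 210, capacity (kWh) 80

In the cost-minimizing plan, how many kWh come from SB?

Fill from the cheapest supplier first.
SU at 30: take all 250 kWh — 670 still needed.
SC (60): use full 190 — 480 kWh to go.
S21 (160): use full 60 — 420 kWh to go.
Take 180 from SN at 180 — need 240 more.
S28 at 210: take all 80 kWh — 160 still needed.
Take 90 from SH at 300 — need 70 more.
SB at 320: take 70 of its 90 — requirement met.

70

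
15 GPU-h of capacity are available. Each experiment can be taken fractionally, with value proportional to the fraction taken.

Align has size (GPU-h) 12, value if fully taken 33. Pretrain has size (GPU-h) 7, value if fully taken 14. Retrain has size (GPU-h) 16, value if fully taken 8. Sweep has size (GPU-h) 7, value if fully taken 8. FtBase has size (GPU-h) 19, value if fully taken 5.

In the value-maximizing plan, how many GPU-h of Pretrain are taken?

Sort by value density: Align 33/12≈2.75, Pretrain 14/7≈2, Sweep 8/7≈1.14, Retrain 8/16≈0.5, FtBase 5/19≈0.263.
Take all of Align (12 GPU-h, value 33) ; 3 GPU-h left.
Only 3 GPU-h remain; take 3/7 of Pretrain for value 14×3/7 = 6.

3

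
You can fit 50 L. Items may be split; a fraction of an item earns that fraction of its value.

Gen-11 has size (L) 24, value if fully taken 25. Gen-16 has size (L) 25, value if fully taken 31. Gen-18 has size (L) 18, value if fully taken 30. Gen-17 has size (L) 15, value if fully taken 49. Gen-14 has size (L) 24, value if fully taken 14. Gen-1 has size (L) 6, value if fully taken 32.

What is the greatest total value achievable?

Best value per unit of size first: Gen-1 32/6≈5.33, Gen-17 49/15≈3.27, Gen-18 30/18≈1.67, Gen-16 31/25≈1.24, Gen-11 25/24≈1.04, Gen-14 14/24≈0.583.
Gen-1: take in full, 6 L for value 32 — 44 left.
All 15 L of Gen-17 fit (value 49) — 29 remain.
Take all of Gen-18 (18 L, value 30) — 11 L left.
Fill the last 11 L with part of Gen-16: 11/25 of it earns 13.64.
Total value = 124.64.

124.64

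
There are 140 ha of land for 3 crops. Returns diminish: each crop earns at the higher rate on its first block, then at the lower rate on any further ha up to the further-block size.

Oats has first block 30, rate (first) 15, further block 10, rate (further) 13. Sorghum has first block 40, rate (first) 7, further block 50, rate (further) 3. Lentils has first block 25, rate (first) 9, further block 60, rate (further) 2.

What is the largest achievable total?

Order all 6 blocks by rate: Oats/tier1 15 > Oats/tier2 13 > Lentils/tier1 9 > Sorghum/tier1 7 > Sorghum/tier2 3 > Lentils/tier2 2.
Oats/tier1 (15): +30 ; 110 left.
Oats tier2 at 13: fill all 10 ; 100 left.
Lentils/tier1 (9): +25 ; 75 left.
Fill Sorghum tier1 block (40 at 7) ; 35 left.
35 remain; put them into Sorghum tier2 at 3.
Total = 15×30 + 13×10 + 9×25 + 7×40 + 3×35 = 1190.

1190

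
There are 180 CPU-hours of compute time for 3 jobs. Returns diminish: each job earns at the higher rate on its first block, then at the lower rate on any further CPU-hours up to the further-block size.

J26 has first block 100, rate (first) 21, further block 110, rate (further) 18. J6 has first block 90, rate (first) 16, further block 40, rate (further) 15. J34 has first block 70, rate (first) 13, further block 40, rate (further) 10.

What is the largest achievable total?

3540

Order all 6 blocks by rate: J26/T1 21 > J26/T2 18 > J6/T1 16 > J6/T2 15 > J34/T1 13 > J34/T2 10.
J26 T1 at 21: fill all 100 — 80 left.
80 remain; put them into J26 T2 at 18.
Total = 21×100 + 18×80 = 3540.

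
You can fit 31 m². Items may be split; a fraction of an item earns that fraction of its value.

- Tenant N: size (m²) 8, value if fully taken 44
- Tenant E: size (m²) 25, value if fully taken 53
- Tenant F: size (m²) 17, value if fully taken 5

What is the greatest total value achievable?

92.76

Best value per unit of size first: Tenant N 44/8≈5.5, Tenant E 53/25≈2.12, Tenant F 5/17≈0.294.
All 8 m² of Tenant N fit (value 44) — 23 remain.
Only 23 m² remain; take 23/25 of Tenant E for value 53×23/25 = 48.76.
Total value = 92.76.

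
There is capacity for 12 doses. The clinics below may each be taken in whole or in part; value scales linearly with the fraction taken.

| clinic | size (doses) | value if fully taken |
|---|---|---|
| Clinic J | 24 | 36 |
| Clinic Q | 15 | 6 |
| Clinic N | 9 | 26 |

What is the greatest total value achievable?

Rank by value-to-size ratio: Clinic N 26/9≈2.89, Clinic J 36/24≈1.5, Clinic Q 6/15≈0.4.
Clinic N: take in full, 9 doses for value 26 ; 3 left.
Fill the last 3 doses with part of Clinic J: 3/24 of it earns 4.5.
Total value = 30.5.

30.5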